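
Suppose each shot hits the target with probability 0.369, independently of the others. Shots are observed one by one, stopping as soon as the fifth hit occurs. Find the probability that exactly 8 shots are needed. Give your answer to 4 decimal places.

0.0602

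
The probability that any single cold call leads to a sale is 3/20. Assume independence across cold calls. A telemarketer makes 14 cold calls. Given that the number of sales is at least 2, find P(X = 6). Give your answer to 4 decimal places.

0.0145

X ~ Binomial(14, 0.15). Want P(X=6 | X≥2) = P(X=6) / P(X≥2).
P(X=6) = C(14,6)·0.15^6·0.85^8 = 0.009321
P(X≥2) = 1 − 0.102770 − 0.253902 = 0.643329
Ratio = 0.009321 / 0.643329 = 0.014488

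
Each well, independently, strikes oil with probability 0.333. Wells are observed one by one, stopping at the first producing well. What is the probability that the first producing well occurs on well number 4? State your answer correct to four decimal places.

Geometric (trials to first success), p = 0.333.
P(Y = 4) = (1−p)^3 · p = 0.29674 · 0.333 = 0.098815

0.0988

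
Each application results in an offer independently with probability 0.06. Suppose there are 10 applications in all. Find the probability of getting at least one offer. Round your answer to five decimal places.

P(at least one) = 1 − P(none) = 1 − (1 − 0.06)^10
= 1 − 0.5386151 = 0.4613849

0.46138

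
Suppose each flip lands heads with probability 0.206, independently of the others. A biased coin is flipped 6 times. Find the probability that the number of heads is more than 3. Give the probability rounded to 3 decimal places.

0.019

X ~ Binomial(6, 0.206); P(X ≥ 4) = Σ C(6,k) p^k (1−p)^(6−k) over k:
  k=4: C(6,4)·0.206^4·0.794^2 = 0.01703
  k=5: C(6,5)·0.206^5·0.794^1 = 0.00177
  k=6: C(6,6)·0.206^6·0.794^0 = 0.00008
Total = 0.01887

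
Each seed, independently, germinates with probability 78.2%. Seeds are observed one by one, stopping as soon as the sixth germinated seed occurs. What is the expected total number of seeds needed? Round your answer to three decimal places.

7.673

Y = total seeds until the sixth success; negative binomial with r=6, p=0.782.
E[Y] = r / p = 6 / 0.782 = 7.67263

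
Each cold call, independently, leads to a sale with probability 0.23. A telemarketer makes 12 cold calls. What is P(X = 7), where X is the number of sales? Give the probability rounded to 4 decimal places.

X ~ Binomial(n=12, p=0.23).
P(X=7) = C(12,7) · p^7 · (1−p)^5
= 792 · 3.4048e-05 · 0.27068 = 0.007299

0.0073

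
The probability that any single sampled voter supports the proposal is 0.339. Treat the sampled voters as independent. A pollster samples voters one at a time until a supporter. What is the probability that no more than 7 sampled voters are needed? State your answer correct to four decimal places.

0.9449

Y = number of sampled voters to the first success; geometric, p = 0.339.
P(Y ≤ 7) = 1 − (1−p)^7 = 1 − 0.055133 = 0.944867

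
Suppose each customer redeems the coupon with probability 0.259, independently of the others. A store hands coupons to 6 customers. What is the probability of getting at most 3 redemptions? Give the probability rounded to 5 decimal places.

0.95745

X ~ Binomial(6, 0.259); P(X ≤ 3) = Σ C(6,k) p^k (1−p)^(6−k) over k:
  k=0: C(6,0)·0.259^0·0.741^6 = 0.1655424
  k=1: C(6,1)·0.259^1·0.741^5 = 0.3471699
  k=2: C(6,2)·0.259^2·0.741^4 = 0.3033637
  k=3: C(6,3)·0.259^3·0.741^3 = 0.1413787
Total = 0.9574547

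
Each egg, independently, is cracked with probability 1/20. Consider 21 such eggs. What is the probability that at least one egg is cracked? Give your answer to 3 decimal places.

0.659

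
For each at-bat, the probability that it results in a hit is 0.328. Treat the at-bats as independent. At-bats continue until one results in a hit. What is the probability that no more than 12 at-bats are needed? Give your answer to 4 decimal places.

0.9915

Y = number of at-bats to the first success; geometric, p = 0.328.
P(Y ≤ 12) = 1 − (1−p)^12 = 1 − 0.008481 = 0.991519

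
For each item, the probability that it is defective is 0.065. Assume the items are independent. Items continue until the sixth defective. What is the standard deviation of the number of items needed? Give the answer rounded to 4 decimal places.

36.4391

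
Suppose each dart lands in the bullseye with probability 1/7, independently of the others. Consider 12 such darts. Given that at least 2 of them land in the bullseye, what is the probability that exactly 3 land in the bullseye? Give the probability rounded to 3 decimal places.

0.303

X ~ Binomial(12, 0.142857). Want P(X=3 | X≥2) = P(X=3) / P(X≥2).
P(X=3) = C(12,3)·0.142857^3·0.857143^9 = 0.16018
P(X≥2) = 1 − 0.15727 − 0.31453 = 0.52820
Ratio = 0.16018 / 0.52820 = 0.30326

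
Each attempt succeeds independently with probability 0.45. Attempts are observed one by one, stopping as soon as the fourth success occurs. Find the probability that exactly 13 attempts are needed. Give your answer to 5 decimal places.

0.04155

Y = trial on which the fourth success occurs; negative binomial, r=4, p=0.45.
P(Y=13) = C(12,3) · p^4 · (1−p)^9
= 220 · 0.041006 · 0.0046054 = 0.0415467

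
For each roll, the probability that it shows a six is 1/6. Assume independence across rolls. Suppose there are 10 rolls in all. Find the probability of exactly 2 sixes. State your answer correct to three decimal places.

0.291

X ~ Binomial(n=10, p=0.166667).
P(X=2) = C(10,2) · p^2 · (1−p)^8
= 45 · 0.027778 · 0.23257 = 0.29071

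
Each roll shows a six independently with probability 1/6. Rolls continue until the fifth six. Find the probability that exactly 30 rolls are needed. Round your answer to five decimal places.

Y = trial on which the fifth success occurs; negative binomial, r=5, p=0.166667.
P(Y=30) = C(29,4) · p^5 · (1−p)^25
= 23751 · 0.0001286 · 0.010483 = 0.0320180

0.03202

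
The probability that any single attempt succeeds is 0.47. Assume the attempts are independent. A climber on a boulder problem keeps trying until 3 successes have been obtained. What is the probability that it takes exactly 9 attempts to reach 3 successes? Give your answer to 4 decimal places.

Y = trial on which the third success occurs; negative binomial, r=3, p=0.47.
P(Y=9) = C(8,2) · p^3 · (1−p)^6
= 28 · 0.10382 · 0.022164 = 0.064433

0.0644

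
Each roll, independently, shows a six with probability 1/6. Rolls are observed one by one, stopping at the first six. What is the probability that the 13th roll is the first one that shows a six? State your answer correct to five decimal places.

Geometric (trials to first success), p = 0.166667.
P(Y = 13) = (1−p)^12 · p = 0.11216 · 0.166667 = 0.0186928

0.01869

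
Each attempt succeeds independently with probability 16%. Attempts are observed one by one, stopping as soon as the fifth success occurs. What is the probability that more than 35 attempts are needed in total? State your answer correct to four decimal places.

0.3209

Needing more than 35 attempts ⇔ fewer than 5 successes in the first 35. With X ~ Binomial(35, 0.16), P(Y > 35) = P(X ≤ 4).
  k=0: C(35,0)·0.16^0·0.84^35 = 0.002238
  k=1: C(35,1)·0.16^1·0.84^34 = 0.014917
  k=2: C(35,2)·0.16^2·0.84^33 = 0.048303
  k=3: C(35,3)·0.16^3·0.84^32 = 0.101206
  k=4: C(35,4)·0.16^4·0.84^31 = 0.154219
P(X ≤ 4) = 0.320883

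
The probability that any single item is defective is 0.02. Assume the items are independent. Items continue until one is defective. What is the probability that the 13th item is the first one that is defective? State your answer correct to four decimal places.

0.0157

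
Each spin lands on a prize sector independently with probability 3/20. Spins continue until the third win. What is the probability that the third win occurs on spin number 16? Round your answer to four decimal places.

Y = trial on which the third success occurs; negative binomial, r=3, p=0.15.
P(Y=16) = C(15,2) · p^3 · (1−p)^13
= 105 · 0.003375 · 0.12091 = 0.042846

0.0428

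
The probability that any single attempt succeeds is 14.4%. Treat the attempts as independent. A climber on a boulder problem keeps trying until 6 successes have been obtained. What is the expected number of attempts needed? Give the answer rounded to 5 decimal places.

Y = total attempts until the sixth success; negative binomial with r=6, p=0.144.
E[Y] = r / p = 6 / 0.144 = 41.6666667

41.66667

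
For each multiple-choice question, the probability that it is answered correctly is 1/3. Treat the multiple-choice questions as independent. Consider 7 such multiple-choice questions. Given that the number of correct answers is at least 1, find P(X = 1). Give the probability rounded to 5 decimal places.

0.21758

X ~ Binomial(7, 0.333333). Want P(X=1 | X≥1) = P(X=1) / P(X≥1).
P(X=1) = C(7,1)·0.333333^1·0.666667^6 = 0.2048468
P(X≥1) = 1 − 0.0585277 = 0.9414723
Ratio = 0.2048468 / 0.9414723 = 0.2175814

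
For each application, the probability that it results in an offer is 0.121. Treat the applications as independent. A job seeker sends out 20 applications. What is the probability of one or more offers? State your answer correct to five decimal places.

P(at least one) = 1 − P(none) = 1 − (1 − 0.121)^20
= 1 − 0.0758189 = 0.9241811

0.92418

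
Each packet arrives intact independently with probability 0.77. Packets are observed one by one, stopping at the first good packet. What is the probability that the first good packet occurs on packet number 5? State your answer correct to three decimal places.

Geometric (trials to first success), p = 0.77.
P(Y = 5) = (1−p)^4 · p = 0.0027984 · 0.77 = 0.00215

0.002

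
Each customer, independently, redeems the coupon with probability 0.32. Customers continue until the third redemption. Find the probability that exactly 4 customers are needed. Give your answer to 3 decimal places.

0.067

Y = trial on which the third success occurs; negative binomial, r=3, p=0.32.
P(Y=4) = C(3,2) · p^3 · (1−p)^1
= 3 · 0.032768 · 0.68 = 0.06685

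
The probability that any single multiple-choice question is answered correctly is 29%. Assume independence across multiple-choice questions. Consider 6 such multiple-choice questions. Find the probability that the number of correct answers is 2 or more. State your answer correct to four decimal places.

X ~ Binomial(6, 0.29); P(X ≥ 2) = Σ C(6,k) p^k (1−p)^(6−k) over k:
  k=2: C(6,2)·0.29^2·0.71^4 = 0.320568
  k=3: C(6,3)·0.29^3·0.71^3 = 0.174582
  k=4: C(6,4)·0.29^4·0.71^2 = 0.053481
  k=5: C(6,5)·0.29^5·0.71^1 = 0.008738
  k=6: C(6,6)·0.29^6·0.71^0 = 0.000595
Total = 0.557964

0.5580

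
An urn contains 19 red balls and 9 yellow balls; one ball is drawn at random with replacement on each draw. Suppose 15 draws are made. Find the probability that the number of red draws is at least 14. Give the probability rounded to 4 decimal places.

0.0241

X ~ Binomial(15, 0.678571); P(X ≥ 14) = Σ C(15,k) p^k (1−p)^(15−k) over k:
  k=14: C(15,14)·0.678571^14·0.321429^1 = 0.021160
  k=15: C(15,15)·0.678571^15·0.321429^0 = 0.002978
Total = 0.024138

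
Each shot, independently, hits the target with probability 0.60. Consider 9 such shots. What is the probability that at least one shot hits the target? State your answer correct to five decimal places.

0.99974

P(at least one) = 1 − P(none) = 1 − (1 − 0.60)^9
= 1 − 0.0002621 = 0.9997379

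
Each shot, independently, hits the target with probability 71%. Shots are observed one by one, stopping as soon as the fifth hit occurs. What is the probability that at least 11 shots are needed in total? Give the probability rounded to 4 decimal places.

Needing more than 10 shots ⇔ fewer than 5 successes in the first 10. With X ~ Binomial(10, 0.71), P(Y > 10) = P(X ≤ 4).
  k=0: C(10,0)·0.71^0·0.29^10 = 0.000004
  k=1: C(10,1)·0.71^1·0.29^9 = 0.000103
  k=2: C(10,2)·0.71^2·0.29^8 = 0.001135
  k=3: C(10,3)·0.71^3·0.29^7 = 0.007409
  k=4: C(10,4)·0.71^4·0.29^6 = 0.031742
P(X ≤ 4) = 0.040393

0.0404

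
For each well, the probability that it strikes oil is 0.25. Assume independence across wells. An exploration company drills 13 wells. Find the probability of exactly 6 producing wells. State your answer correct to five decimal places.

X ~ Binomial(n=13, p=0.25).
P(X=6) = C(13,6) · p^6 · (1−p)^7
= 1716 · 0.00024414 · 0.13348 = 0.0559224

0.05592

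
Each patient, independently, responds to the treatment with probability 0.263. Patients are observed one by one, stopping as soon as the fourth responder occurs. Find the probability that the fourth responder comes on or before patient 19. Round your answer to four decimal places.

Finishing within 19 patients ⇔ at least 4 successes in the first 19. With X ~ Binomial(19, 0.263), P(Y ≤ 19) = 1 − P(X ≤ 3).
  k=0: C(19,0)·0.263^0·0.737^19 = 0.003033
  k=1: C(19,1)·0.263^1·0.737^18 = 0.020565
  k=2: C(19,2)·0.263^2·0.737^17 = 0.066047
  k=3: C(19,3)·0.263^3·0.737^16 = 0.133558
1 − 0.223203 = 0.776797

0.7768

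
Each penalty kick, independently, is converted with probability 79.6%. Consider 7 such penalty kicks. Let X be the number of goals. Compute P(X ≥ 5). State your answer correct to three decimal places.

0.845

X ~ Binomial(7, 0.796); P(X ≥ 5) = Σ C(7,k) p^k (1−p)^(7−k) over k:
  k=5: C(7,5)·0.796^5·0.204^2 = 0.27928
  k=6: C(7,6)·0.796^6·0.204^1 = 0.36325
  k=7: C(7,7)·0.796^7·0.204^0 = 0.20248
Total = 0.84502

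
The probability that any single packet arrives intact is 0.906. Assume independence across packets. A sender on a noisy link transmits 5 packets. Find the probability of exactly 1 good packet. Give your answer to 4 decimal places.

0.0004

X ~ Binomial(n=5, p=0.906).
P(X=1) = C(5,1) · p^1 · (1−p)^4
= 5 · 0.906 · 7.8075e-05 = 0.000354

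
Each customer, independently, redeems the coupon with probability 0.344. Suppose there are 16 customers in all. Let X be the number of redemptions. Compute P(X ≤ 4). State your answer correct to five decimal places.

X ~ Binomial(16, 0.344); P(X ≤ 4) = Σ C(16,k) p^k (1−p)^(16−k) over k:
  k=0: C(16,0)·0.344^0·0.656^16 = 0.0011761
  k=1: C(16,1)·0.344^1·0.656^15 = 0.0098682
  k=2: C(16,2)·0.344^2·0.656^14 = 0.0388107
  k=3: C(16,3)·0.344^3·0.656^13 = 0.0949759
  k=4: C(16,4)·0.344^4·0.656^12 = 0.1618644
Total = 0.3066953

0.30670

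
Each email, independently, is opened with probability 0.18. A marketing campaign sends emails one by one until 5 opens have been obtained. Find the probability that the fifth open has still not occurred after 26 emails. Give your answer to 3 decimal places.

Needing more than 26 emails ⇔ fewer than 5 successes in the first 26. With X ~ Binomial(26, 0.18), P(Y > 26) = P(X ≤ 4).
  k=0: C(26,0)·0.18^0·0.82^26 = 0.00574
  k=1: C(26,1)·0.18^1·0.82^25 = 0.03278
  k=2: C(26,2)·0.18^2·0.82^24 = 0.08994
  k=3: C(26,3)·0.18^3·0.82^23 = 0.15795
  k=4: C(26,4)·0.18^4·0.82^22 = 0.19936
P(X ≤ 4) = 0.48577

0.486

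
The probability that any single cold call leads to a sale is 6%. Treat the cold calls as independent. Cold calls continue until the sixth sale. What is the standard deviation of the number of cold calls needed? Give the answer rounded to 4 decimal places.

39.5811

Y = total cold calls until the sixth success; negative binomial with r=6, p=0.06.
SD(Y) = √[r(1−p)/p²] = √(1566.666667) = 39.581140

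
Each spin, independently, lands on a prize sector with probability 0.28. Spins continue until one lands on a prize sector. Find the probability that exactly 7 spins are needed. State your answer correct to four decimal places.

0.0390

Geometric (trials to first success), p = 0.28.
P(Y = 7) = (1−p)^6 · p = 0.13931 · 0.28 = 0.039008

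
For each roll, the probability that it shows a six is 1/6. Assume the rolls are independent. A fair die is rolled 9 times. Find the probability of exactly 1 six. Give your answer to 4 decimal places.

X ~ Binomial(n=9, p=0.166667).
P(X=1) = C(9,1) · p^1 · (1−p)^8
= 9 · 0.16667 · 0.23257 = 0.348852

0.3489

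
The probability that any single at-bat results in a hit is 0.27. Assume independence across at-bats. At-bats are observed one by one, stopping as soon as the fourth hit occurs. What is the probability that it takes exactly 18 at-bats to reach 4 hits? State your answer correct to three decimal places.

Y = trial on which the fourth success occurs; negative binomial, r=4, p=0.27.
P(Y=18) = C(17,3) · p^4 · (1−p)^14
= 680 · 0.0053144 · 0.012205 = 0.04410

0.044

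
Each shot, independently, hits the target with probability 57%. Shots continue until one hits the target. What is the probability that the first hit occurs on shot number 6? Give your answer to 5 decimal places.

0.00838

Geometric (trials to first success), p = 0.57.
P(Y = 6) = (1−p)^5 · p = 0.014701 · 0.57 = 0.0083795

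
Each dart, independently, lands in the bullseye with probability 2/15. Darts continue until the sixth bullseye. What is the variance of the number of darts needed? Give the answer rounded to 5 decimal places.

292.50000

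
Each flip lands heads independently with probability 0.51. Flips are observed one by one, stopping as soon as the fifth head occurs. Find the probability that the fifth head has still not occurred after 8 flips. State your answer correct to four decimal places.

0.6146

Needing more than 8 flips ⇔ fewer than 5 successes in the first 8. With X ~ Binomial(8, 0.51), P(Y > 8) = P(X ≤ 4).
  k=0: C(8,0)·0.51^0·0.49^8 = 0.003323
  k=1: C(8,1)·0.51^1·0.49^7 = 0.027672
  k=2: C(8,2)·0.51^2·0.49^6 = 0.100803
  k=3: C(8,3)·0.51^3·0.49^5 = 0.209835
  k=4: C(8,4)·0.51^4·0.49^4 = 0.273000
P(X ≤ 4) = 0.614634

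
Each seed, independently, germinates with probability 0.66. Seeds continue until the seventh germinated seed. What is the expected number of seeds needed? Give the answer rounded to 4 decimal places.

10.6061

Y = total seeds until the seventh success; negative binomial with r=7, p=0.66.
E[Y] = r / p = 7 / 0.66 = 10.606061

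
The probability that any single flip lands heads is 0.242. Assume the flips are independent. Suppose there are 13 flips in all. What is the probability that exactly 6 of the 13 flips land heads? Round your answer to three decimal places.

0.050

X ~ Binomial(n=13, p=0.242).
P(X=6) = C(13,6) · p^6 · (1−p)^7
= 1716 · 0.00020086 · 0.14378 = 0.04956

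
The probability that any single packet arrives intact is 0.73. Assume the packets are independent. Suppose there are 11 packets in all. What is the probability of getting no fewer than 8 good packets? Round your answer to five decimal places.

0.65697

X ~ Binomial(11, 0.73); P(X ≥ 8) = Σ C(11,k) p^k (1−p)^(11−k) over k:
  k=8: C(11,8)·0.73^8·0.27^3 = 0.2619136
  k=9: C(11,9)·0.73^9·0.27^2 = 0.2360456
  k=10: C(11,10)·0.73^10·0.27^1 = 0.1276395
  k=11: C(11,11)·0.73^11·0.27^0 = 0.0313727
Total = 0.6569714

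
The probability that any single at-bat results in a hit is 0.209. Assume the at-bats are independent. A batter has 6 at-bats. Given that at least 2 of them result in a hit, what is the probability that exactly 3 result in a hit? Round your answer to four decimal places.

X ~ Binomial(6, 0.209). Want P(X=3 | X≥2) = P(X=3) / P(X≥2).
P(X=3) = C(6,3)·0.209^3·0.791^3 = 0.090365
P(X≥2) = 1 − 0.244940 − 0.388311 = 0.366749
Ratio = 0.090365 / 0.366749 = 0.246393

0.2464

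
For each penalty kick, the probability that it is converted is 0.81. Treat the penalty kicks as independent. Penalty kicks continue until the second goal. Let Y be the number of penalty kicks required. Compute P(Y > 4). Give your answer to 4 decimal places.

Needing more than 4 penalty kicks ⇔ fewer than 2 successes in the first 4. With X ~ Binomial(4, 0.81), P(Y > 4) = P(X ≤ 1).
  k=0: C(4,0)·0.81^0·0.19^4 = 0.001303
  k=1: C(4,1)·0.81^1·0.19^3 = 0.022223
P(X ≤ 1) = 0.023526

0.0235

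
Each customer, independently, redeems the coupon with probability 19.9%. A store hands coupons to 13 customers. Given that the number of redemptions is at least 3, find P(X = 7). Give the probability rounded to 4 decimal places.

X ~ Binomial(13, 0.199). Want P(X=7 | X≥3) = P(X=7) / P(X≥3).
P(X=7) = C(13,7)·0.199^7·0.801^6 = 0.005601
P(X≥3) = 1 − 0.055876 − 0.180462 − 0.269004 = 0.494658
Ratio = 0.005601 / 0.494658 = 0.011323

0.0113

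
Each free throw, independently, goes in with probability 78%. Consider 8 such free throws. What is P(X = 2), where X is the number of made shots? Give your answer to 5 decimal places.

0.00193

X ~ Binomial(n=8, p=0.78).
P(X=2) = C(8,2) · p^2 · (1−p)^6
= 28 · 0.6084 · 0.00011338 = 0.0019314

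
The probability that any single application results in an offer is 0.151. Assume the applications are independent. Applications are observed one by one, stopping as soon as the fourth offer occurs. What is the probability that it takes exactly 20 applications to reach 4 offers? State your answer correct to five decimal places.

Y = trial on which the fourth success occurs; negative binomial, r=4, p=0.151.
P(Y=20) = C(19,3) · p^4 · (1−p)^16
= 969 · 0.00051989 · 0.072866 = 0.0367075

0.03671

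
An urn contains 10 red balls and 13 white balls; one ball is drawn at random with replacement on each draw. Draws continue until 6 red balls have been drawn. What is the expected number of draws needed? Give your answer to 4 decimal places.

13.8000

Y = total draws until the sixth success; negative binomial with r=6, p=0.434783.
E[Y] = r / p = 6 / 0.434783 = 13.800000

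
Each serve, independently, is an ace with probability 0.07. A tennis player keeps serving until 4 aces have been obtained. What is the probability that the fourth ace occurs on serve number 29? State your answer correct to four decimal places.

0.0128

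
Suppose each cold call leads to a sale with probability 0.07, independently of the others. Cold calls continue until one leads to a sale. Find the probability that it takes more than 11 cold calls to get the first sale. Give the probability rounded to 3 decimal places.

0.450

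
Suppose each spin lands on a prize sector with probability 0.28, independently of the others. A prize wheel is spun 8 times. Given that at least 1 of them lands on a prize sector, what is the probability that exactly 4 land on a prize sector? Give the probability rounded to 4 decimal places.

X ~ Binomial(8, 0.28). Want P(X=4 | X≥1) = P(X=4) / P(X≥1).
P(X=4) = C(8,4)·0.28^4·0.72^4 = 0.115627
P(X≥1) = 1 − 0.072220 = 0.927780
Ratio = 0.115627 / 0.927780 = 0.124628

0.1246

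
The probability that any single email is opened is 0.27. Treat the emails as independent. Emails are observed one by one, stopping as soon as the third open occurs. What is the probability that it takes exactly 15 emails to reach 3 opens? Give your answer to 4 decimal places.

0.0410

Y = trial on which the third success occurs; negative binomial, r=3, p=0.27.
P(Y=15) = C(14,2) · p^3 · (1−p)^12
= 91 · 0.019683 · 0.022902 = 0.041021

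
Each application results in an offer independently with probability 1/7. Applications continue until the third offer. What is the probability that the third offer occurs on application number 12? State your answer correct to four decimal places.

0.0400

Y = trial on which the third success occurs; negative binomial, r=3, p=0.142857.
P(Y=12) = C(11,2) · p^3 · (1−p)^9
= 55 · 0.0029155 · 0.24973 = 0.040045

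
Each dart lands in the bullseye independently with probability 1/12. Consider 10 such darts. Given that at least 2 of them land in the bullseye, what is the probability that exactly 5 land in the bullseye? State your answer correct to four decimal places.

0.0033

X ~ Binomial(10, 0.083333). Want P(X=5 | X≥2) = P(X=5) / P(X≥2).
P(X=5) = C(10,5)·0.083333^5·0.916667^5 = 0.000655
P(X≥2) = 1 − 0.418904 − 0.380822 = 0.200274
Ratio = 0.000655 / 0.200274 = 0.003273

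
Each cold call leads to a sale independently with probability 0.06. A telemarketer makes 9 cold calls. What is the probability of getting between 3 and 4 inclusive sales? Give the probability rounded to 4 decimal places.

0.0137

X ~ Binomial(9, 0.06); P(3 ≤ X ≤ 4) = Σ C(9,k) p^k (1−p)^(9−k) over k:
  k=3: C(9,3)·0.06^3·0.94^6 = 0.012517
  k=4: C(9,4)·0.06^4·0.94^5 = 0.001198
Total = 0.013715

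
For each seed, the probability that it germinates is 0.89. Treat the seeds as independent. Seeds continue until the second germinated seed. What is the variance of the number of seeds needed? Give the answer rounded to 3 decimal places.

0.278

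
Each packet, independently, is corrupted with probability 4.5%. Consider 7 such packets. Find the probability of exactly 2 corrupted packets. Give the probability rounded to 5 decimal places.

0.03378

X ~ Binomial(n=7, p=0.045).
P(X=2) = C(7,2) · p^2 · (1−p)^5
= 21 · 0.002025 · 0.79436 = 0.0337801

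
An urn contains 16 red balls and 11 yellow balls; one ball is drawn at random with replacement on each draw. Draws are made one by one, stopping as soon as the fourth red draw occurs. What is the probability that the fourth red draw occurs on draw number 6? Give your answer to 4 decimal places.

0.2047

Y = trial on which the fourth success occurs; negative binomial, r=4, p=0.592593.
P(Y=6) = C(5,3) · p^4 · (1−p)^2
= 10 · 0.12332 · 0.16598 = 0.204683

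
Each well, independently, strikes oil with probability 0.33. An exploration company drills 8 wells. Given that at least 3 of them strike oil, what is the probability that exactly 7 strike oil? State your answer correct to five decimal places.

X ~ Binomial(8, 0.33). Want P(X=7 | X≥3) = P(X=7) / P(X≥3).
P(X=7) = C(8,7)·0.33^7·0.67^1 = 0.0022843
P(X≥3) = 1 − 0.0406068 − 0.1600028 − 0.2758257 = 0.5235647
Ratio = 0.0022843 / 0.5235647 = 0.0043631

0.00436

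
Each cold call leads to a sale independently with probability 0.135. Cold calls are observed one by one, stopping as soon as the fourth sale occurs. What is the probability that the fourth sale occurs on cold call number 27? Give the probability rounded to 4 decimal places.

0.0307

Y = trial on which the fourth success occurs; negative binomial, r=4, p=0.135.
P(Y=27) = C(26,3) · p^4 · (1−p)^23
= 2600 · 0.00033215 · 0.035593 = 0.030738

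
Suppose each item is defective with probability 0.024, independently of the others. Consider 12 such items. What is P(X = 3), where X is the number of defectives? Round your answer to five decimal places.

0.00244

X ~ Binomial(n=12, p=0.024).
P(X=3) = C(12,3) · p^3 · (1−p)^9
= 220 · 1.3824e-05 · 0.80362 = 0.0024440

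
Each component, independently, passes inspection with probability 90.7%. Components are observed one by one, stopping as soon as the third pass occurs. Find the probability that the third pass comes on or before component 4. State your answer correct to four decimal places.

0.9543

Finishing within 4 components ⇔ at least 3 successes in the first 4. With X ~ Binomial(4, 0.907), P(Y ≤ 4) = 1 − P(X ≤ 2).
  k=0: C(4,0)·0.907^0·0.093^4 = 0.000075
  k=1: C(4,1)·0.907^1·0.093^3 = 0.002918
  k=2: C(4,2)·0.907^2·0.093^2 = 0.042691
1 − 0.045684 = 0.954316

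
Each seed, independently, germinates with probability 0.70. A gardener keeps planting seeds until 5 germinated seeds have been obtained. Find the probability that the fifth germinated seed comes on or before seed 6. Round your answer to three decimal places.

Finishing within 6 seeds ⇔ at least 5 successes in the first 6. With X ~ Binomial(6, 0.70), P(Y ≤ 6) = 1 − P(X ≤ 4).
  k=0: C(6,0)·0.70^0·0.30^6 = 0.00073
  k=1: C(6,1)·0.70^1·0.30^5 = 0.01021
  k=2: C(6,2)·0.70^2·0.30^4 = 0.05953
  k=3: C(6,3)·0.70^3·0.30^3 = 0.18522
  k=4: C(6,4)·0.70^4·0.30^2 = 0.32414
1 − 0.57983 = 0.42018

0.420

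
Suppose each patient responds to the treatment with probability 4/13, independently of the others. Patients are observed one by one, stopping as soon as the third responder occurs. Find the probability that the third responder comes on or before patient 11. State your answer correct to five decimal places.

Finishing within 11 patients ⇔ at least 3 successes in the first 11. With X ~ Binomial(11, 0.307692), P(Y ≤ 11) = 1 − P(X ≤ 2).
  k=0: C(11,0)·0.307692^0·0.692308^11 = 0.0175102
  k=1: C(11,1)·0.307692^1·0.692308^10 = 0.0856053
  k=2: C(11,2)·0.307692^2·0.692308^9 = 0.1902341
1 − 0.2933496 = 0.7066504

0.70665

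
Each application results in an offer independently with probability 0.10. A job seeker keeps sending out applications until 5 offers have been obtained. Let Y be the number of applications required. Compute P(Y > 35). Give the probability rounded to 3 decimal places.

0.731

Needing more than 35 applications ⇔ fewer than 5 successes in the first 35. With X ~ Binomial(35, 0.10), P(Y > 35) = P(X ≤ 4).
  k=0: C(35,0)·0.10^0·0.90^35 = 0.02503
  k=1: C(35,1)·0.10^1·0.90^34 = 0.09734
  k=2: C(35,2)·0.10^2·0.90^33 = 0.18387
  k=3: C(35,3)·0.10^3·0.90^32 = 0.22473
  k=4: C(35,4)·0.10^4·0.90^31 = 0.19976
P(X ≤ 4) = 0.73075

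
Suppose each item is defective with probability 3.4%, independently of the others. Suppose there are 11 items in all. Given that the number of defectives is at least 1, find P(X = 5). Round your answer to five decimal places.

X ~ Binomial(11, 0.034). Want P(X=5 | X≥1) = P(X=5) / P(X≥1).
P(X=5) = C(11,5)·0.034^5·0.966^6 = 0.0000171
P(X≥1) = 1 − 0.6835155 = 0.3164845
Ratio = 0.0000171 / 0.3164845 = 0.0000539

0.00005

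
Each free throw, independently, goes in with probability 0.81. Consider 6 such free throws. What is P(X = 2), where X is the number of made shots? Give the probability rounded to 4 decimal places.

0.0128

X ~ Binomial(n=6, p=0.81).
P(X=2) = C(6,2) · p^2 · (1−p)^4
= 15 · 0.6561 · 0.0013032 = 0.012826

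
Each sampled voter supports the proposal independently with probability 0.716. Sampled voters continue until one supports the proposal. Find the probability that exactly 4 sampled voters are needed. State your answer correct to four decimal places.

0.0164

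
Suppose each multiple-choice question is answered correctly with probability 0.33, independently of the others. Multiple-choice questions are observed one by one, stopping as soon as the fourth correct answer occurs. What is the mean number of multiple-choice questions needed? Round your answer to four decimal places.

Y = total multiple-choice questions until the fourth success; negative binomial with r=4, p=0.33.
E[Y] = r / p = 4 / 0.33 = 12.121212

12.1212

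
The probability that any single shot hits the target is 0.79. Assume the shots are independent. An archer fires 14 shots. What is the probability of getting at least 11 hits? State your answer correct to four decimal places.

0.6634

X ~ Binomial(14, 0.79); P(X ≥ 11) = Σ C(14,k) p^k (1−p)^(14−k) over k:
  k=11: C(14,11)·0.79^11·0.21^3 = 0.252149
  k=12: C(14,12)·0.79^12·0.21^2 = 0.237140
  k=13: C(14,13)·0.79^13·0.21^1 = 0.137246
  k=14: C(14,14)·0.79^14·0.21^0 = 0.036879
Total = 0.663414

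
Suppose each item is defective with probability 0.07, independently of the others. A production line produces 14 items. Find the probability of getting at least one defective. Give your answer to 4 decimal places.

0.6380

P(at least one) = 1 − P(none) = 1 − (1 − 0.07)^14
= 1 − 0.362044 = 0.637956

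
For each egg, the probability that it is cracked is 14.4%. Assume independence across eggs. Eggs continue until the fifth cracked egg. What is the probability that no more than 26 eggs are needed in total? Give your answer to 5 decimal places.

0.31686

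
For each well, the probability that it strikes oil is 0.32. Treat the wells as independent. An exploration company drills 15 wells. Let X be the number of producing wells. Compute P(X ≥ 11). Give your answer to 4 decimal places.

X ~ Binomial(15, 0.32); P(X ≥ 11) = Σ C(15,k) p^k (1−p)^(15−k) over k:
  k=11: C(15,11)·0.32^11·0.68^4 = 0.001052
  k=12: C(15,12)·0.32^12·0.68^3 = 0.000165
  k=13: C(15,13)·0.32^13·0.68^2 = 0.000018
  k=14: C(15,14)·0.32^14·0.68^1 = 0.000001
  k=15: C(15,15)·0.32^15·0.68^0 = 0.000000
Total = 0.001236

0.0012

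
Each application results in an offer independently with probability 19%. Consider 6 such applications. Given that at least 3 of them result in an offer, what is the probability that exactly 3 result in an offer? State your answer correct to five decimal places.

0.83817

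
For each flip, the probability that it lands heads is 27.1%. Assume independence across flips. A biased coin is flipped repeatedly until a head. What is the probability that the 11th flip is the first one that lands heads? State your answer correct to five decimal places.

0.01149

Geometric (trials to first success), p = 0.271.
P(Y = 11) = (1−p)^10 · p = 0.042391 · 0.271 = 0.0114880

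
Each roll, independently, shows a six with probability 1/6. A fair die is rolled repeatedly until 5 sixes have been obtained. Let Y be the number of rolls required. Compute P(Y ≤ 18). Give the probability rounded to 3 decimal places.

Finishing within 18 rolls ⇔ at least 5 successes in the first 18. With X ~ Binomial(18, 0.166667), P(Y ≤ 18) = 1 − P(X ≤ 4).
  k=0: C(18,0)·0.166667^0·0.833333^18 = 0.03756
  k=1: C(18,1)·0.166667^1·0.833333^17 = 0.13522
  k=2: C(18,2)·0.166667^2·0.833333^16 = 0.22987
  k=3: C(18,3)·0.166667^3·0.833333^15 = 0.24520
  k=4: C(18,4)·0.166667^4·0.833333^14 = 0.18390
1 − 0.83175 = 0.16825

0.168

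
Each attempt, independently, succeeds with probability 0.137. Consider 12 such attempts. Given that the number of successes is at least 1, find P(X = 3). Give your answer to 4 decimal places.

X ~ Binomial(12, 0.137). Want P(X=3 | X≥1) = P(X=3) / P(X≥1).
P(X=3) = C(12,3)·0.137^3·0.863^9 = 0.150204
P(X≥1) = 1 − 0.170659 = 0.829341
Ratio = 0.150204 / 0.829341 = 0.181113

0.1811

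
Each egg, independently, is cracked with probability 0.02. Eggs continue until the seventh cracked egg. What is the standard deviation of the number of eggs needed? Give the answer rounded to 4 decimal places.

130.9580

Y = total eggs until the seventh success; negative binomial with r=7, p=0.02.
SD(Y) = √[r(1−p)/p²] = √(17150.000000) = 130.958009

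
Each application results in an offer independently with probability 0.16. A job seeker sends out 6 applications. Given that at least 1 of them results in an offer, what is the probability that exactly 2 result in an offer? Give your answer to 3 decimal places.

X ~ Binomial(6, 0.16). Want P(X=2 | X≥1) = P(X=2) / P(X≥1).
P(X=2) = C(6,2)·0.16^2·0.84^4 = 0.19118
P(X≥1) = 1 − 0.35130 = 0.64870
Ratio = 0.19118 / 0.64870 = 0.29472

0.295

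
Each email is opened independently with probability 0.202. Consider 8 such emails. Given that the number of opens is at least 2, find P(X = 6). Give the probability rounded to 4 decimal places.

X ~ Binomial(8, 0.202). Want P(X=6 | X≥2) = P(X=6) / P(X≥2).
P(X=6) = C(8,6)·0.202^6·0.798^2 = 0.001211
P(X≥2) = 1 − 0.164446 − 0.333013 = 0.502541
Ratio = 0.001211 / 0.502541 = 0.002410

0.0024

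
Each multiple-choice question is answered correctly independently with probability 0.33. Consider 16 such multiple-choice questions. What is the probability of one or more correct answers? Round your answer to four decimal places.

0.9984

P(at least one) = 1 − P(none) = 1 − (1 − 0.33)^16
= 1 − 0.001649 = 0.998351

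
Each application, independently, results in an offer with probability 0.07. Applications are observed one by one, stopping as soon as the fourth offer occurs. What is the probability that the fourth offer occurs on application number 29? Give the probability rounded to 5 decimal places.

Y = trial on which the fourth success occurs; negative binomial, r=4, p=0.07.
P(Y=29) = C(28,3) · p^4 · (1−p)^25
= 3276 · 2.401e-05 · 0.16296 = 0.0128177

0.01282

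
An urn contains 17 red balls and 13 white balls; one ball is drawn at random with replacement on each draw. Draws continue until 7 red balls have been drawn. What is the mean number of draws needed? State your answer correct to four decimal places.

Y = total draws until the seventh success; negative binomial with r=7, p=0.566667.
E[Y] = r / p = 7 / 0.566667 = 12.352941

12.3529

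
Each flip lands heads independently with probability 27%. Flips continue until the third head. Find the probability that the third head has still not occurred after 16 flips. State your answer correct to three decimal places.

Needing more than 16 flips ⇔ fewer than 3 successes in the first 16. With X ~ Binomial(16, 0.27), P(Y > 16) = P(X ≤ 2).
  k=0: C(16,0)·0.27^0·0.73^16 = 0.00650
  k=1: C(16,1)·0.27^1·0.73^15 = 0.03849
  k=2: C(16,2)·0.27^2·0.73^14 = 0.10676
P(X ≤ 2) = 0.15176

0.152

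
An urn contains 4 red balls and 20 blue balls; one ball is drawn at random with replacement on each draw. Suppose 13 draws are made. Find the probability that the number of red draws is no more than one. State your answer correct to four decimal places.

0.3365

X ~ Binomial(13, 0.166667); P(X ≤ 1) = Σ C(13,k) p^k (1−p)^(13−k) over k:
  k=0: C(13,0)·0.166667^0·0.833333^13 = 0.093464
  k=1: C(13,1)·0.166667^1·0.833333^12 = 0.243006
Total = 0.336470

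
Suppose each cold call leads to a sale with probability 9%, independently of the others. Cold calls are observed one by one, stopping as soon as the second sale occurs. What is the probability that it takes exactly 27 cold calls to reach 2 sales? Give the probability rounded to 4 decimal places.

Y = trial on which the second success occurs; negative binomial, r=2, p=0.09.
P(Y=27) = C(26,1) · p^2 · (1−p)^25
= 26 · 0.0081 · 0.094631 = 0.019929

0.0199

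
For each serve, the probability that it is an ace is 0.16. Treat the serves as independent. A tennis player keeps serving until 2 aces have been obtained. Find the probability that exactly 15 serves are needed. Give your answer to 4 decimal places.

Y = trial on which the second success occurs; negative binomial, r=2, p=0.16.
P(Y=15) = C(14,1) · p^2 · (1−p)^13
= 14 · 0.0256 · 0.10366 = 0.037153

0.0372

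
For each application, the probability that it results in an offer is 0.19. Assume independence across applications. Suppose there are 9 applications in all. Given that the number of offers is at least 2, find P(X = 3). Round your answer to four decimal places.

0.3053

X ~ Binomial(9, 0.19). Want P(X=3 | X≥2) = P(X=3) / P(X≥2).
P(X=3) = C(9,3)·0.19^3·0.81^6 = 0.162723
P(X≥2) = 1 − 0.150095 − 0.316866 = 0.533039
Ratio = 0.162723 / 0.533039 = 0.305275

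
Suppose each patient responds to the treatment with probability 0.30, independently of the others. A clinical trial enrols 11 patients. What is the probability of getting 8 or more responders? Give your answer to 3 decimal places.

0.004

X ~ Binomial(11, 0.30); P(X ≥ 8) = Σ C(11,k) p^k (1−p)^(11−k) over k:
  k=8: C(11,8)·0.30^8·0.70^3 = 0.00371
  k=9: C(11,9)·0.30^9·0.70^2 = 0.00053
  k=10: C(11,10)·0.30^10·0.70^1 = 0.00005
  k=11: C(11,11)·0.30^11·0.70^0 = 0.00000
Total = 0.00429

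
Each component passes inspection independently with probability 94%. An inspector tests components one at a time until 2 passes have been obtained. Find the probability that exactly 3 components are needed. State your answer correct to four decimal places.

0.1060

Y = trial on which the second success occurs; negative binomial, r=2, p=0.94.
P(Y=3) = C(2,1) · p^2 · (1−p)^1
= 2 · 0.8836 · 0.06 = 0.106032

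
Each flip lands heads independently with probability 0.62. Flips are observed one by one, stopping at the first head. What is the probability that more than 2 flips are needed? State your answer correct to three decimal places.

Y = number of flips to the first success; geometric, p = 0.62.
P(Y > 2) = P(first 2 all fail) = (1−p)^2 = 0.14440

0.144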